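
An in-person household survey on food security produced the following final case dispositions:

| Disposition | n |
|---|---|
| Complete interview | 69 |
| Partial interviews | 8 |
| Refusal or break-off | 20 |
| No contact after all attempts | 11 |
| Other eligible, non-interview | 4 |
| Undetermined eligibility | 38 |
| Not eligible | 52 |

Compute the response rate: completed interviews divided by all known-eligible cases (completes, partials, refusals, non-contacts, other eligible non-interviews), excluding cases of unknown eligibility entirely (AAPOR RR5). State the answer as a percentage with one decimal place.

61.6%

Num = 69
Base = 69 + 8 + 20 + 11 + 4 = 112
RR5 = 69 / 112 = 0.6161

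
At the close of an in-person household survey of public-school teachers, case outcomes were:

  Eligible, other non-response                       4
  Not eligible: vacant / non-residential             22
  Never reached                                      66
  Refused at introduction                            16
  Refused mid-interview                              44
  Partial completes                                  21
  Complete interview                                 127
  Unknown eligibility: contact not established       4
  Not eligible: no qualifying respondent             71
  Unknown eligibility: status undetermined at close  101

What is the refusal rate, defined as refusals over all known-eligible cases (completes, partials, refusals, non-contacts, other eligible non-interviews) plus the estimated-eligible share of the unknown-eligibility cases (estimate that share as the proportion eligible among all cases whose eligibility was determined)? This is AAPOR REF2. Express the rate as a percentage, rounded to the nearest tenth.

Refusal or break-off = 16 + 44 = 60
Undetermined eligibility = 4 + 101 = 105
Out of scope = 71 + 22 = 93
Numerator → 60
Eligible (known) → 127 + 21 + 60 + 66 + 4 = 278
e = 278 / (278 + 93) = 278 / 371 = 0.7493
e × U → 0.7493 × 105 = 78.68
Denom → 278 + 78.68 = 356.68
REF2 = 60 / 356.68 = 0.1682

16.8%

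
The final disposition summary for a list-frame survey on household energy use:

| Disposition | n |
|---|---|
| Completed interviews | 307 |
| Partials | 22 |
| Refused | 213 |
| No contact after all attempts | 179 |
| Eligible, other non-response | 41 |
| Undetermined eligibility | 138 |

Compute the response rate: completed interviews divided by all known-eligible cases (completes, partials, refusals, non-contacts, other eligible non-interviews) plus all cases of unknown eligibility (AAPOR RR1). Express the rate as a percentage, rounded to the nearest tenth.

34.1%

Num → 307
Denominator → 307 + 22 + 213 + 179 + 41 + 138 = 900
RR1 = 307 / 900 = 0.3411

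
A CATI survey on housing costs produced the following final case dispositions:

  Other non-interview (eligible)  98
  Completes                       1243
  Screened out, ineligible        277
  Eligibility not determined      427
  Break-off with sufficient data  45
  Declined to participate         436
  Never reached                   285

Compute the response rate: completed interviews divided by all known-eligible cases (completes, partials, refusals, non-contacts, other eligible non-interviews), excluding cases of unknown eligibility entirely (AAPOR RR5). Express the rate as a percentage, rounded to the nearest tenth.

Numerator = 1243
Denom = 1243 + 45 + 436 + 285 + 98 = 2107
RR5 = 1243 / 2107 = 0.5899

59.0%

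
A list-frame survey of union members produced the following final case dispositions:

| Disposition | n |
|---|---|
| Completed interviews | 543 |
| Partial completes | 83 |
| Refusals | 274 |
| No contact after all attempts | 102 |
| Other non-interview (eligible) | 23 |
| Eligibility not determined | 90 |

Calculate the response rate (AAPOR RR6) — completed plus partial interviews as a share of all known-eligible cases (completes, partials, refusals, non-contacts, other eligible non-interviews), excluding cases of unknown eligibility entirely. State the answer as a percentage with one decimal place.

61.1%

Numerator = 543 + 83 = 626
Denominator = 543 + 83 + 274 + 102 + 23 = 1025
RR6 = 626 / 1025 = 0.6107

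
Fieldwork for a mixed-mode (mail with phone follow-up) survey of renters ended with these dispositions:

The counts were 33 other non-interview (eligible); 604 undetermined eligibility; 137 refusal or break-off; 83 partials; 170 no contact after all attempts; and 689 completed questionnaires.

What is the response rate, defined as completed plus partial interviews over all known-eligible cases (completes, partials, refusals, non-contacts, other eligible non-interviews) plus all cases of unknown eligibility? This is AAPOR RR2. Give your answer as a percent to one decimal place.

Top: 689 + 83 = 772
Base: 689 + 83 + 137 + 170 + 33 + 604 = 1716
RR2 = 772 / 1716 = 0.4499

45.0%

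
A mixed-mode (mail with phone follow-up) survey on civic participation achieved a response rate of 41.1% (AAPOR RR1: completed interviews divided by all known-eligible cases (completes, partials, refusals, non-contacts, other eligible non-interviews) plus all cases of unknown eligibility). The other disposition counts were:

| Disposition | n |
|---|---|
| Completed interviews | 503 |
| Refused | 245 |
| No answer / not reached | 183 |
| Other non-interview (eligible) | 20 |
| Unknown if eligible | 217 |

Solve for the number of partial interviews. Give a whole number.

56

RR1 = 503 / D = 0.411
D = 503 / 0.411 = 1223.8
Rest of base = 1168
partial interviews = 1223.8 − 1168 ≈ 56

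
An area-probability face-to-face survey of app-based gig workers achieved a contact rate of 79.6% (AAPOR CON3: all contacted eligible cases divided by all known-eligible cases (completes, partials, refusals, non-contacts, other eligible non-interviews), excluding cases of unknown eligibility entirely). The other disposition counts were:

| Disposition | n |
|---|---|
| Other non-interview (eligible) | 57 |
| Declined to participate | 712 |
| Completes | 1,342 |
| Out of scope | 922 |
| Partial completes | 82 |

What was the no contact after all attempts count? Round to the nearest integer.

Num → 1342 + 82 + 712 + 57 = 2193
CON3 = 2193 / D = 0.796
D = 2193 / 0.796 = 2755.0
Remaining denominator categories sum to 2193
no contact after all attempts = 2755.0 − 2193 ≈ 562

562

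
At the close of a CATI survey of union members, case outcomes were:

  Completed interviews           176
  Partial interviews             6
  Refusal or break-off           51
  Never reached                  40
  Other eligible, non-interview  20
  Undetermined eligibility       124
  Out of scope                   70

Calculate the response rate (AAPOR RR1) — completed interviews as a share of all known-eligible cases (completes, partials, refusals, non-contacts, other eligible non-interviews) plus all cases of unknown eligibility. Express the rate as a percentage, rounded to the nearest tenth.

42.2%

Top → 176
Denominator → 176 + 6 + 51 + 40 + 20 + 124 = 417
RR1 = 176 / 417 = 0.4221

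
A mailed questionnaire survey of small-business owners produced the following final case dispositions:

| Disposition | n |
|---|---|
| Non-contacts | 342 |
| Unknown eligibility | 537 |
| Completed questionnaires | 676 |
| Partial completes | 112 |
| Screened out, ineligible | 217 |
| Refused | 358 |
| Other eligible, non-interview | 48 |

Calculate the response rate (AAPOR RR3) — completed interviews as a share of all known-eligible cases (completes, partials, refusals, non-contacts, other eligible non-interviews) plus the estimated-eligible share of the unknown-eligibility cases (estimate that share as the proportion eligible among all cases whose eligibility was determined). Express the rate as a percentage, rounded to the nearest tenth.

33.7%

Numerator = 676
Determined eligible = 676 + 112 + 358 + 342 + 48 = 1536
e = 1536 / (1536 + 217) = 1536 / 1753 = 0.8762
Eligible share of unknowns = 0.8762 × 537 = 470.52
Denom = 1536 + 470.52 = 2006.52
RR3 = 676 / 2006.52 = 0.3369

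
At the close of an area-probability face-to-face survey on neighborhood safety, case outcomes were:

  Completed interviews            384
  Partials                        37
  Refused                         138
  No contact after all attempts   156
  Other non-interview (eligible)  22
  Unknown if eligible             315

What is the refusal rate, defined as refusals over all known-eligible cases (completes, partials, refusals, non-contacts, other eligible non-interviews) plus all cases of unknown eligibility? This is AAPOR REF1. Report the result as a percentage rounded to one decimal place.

13.1%

Top = 138
Denom = 384 + 37 + 138 + 156 + 22 + 315 = 1052
REF1 = 138 / 1052 = 0.1312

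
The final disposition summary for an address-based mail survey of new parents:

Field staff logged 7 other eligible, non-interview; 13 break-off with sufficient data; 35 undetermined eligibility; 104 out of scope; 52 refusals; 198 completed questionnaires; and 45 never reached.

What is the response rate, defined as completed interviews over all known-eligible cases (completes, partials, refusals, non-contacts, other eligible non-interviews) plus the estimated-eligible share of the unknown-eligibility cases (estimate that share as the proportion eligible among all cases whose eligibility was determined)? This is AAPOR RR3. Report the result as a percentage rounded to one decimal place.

Num: 198
Determined eligible: 198 + 13 + 52 + 45 + 7 = 315
e = 315 / (315 + 104) = 315 / 419 = 0.7518
Estimated eligible among unknowns: 0.7518 × 35 = 26.31
Denominator: 315 + 26.31 = 341.31
RR3 = 198 / 341.31 = 0.5801

58.0%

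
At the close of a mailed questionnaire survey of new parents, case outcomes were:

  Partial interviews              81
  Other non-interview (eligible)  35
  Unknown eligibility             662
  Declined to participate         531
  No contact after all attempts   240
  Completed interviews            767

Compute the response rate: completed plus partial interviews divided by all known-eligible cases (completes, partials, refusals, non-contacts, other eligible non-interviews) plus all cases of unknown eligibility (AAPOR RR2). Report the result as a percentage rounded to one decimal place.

Num → 767 + 81 = 848
Base → 767 + 81 + 531 + 240 + 35 + 662 = 2316
RR2 = 848 / 2316 = 0.3661

36.6%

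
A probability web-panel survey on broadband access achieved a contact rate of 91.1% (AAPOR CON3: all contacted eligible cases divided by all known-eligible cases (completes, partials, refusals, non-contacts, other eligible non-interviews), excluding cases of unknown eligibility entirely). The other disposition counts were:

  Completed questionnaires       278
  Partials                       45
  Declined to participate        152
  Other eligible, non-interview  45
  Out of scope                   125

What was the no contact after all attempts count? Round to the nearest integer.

51

Num: 278 + 45 + 152 + 45 = 520
CON3 = 520 / D = 0.911
D = 520 / 0.911 = 570.8
Other denominator terms total 520
no contact after all attempts = 570.8 − 520 ≈ 51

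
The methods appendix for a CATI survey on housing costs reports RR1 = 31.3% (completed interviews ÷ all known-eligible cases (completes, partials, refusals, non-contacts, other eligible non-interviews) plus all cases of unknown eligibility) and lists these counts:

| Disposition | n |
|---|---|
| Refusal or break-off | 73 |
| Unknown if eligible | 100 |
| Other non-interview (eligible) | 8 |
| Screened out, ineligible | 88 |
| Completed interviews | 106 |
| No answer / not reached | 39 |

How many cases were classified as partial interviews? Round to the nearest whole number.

13

RR1 = 106 / D = 0.313
D = 106 / 0.313 = 338.7
Other denominator terms total 326
partial interviews = 338.7 − 326 ≈ 13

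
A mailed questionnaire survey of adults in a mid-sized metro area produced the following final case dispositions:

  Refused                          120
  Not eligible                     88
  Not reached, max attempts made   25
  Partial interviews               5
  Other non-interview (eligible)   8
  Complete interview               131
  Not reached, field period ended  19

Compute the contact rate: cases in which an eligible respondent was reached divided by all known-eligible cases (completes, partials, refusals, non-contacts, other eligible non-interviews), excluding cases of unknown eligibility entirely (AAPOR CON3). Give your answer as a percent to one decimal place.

85.7%

Never reached = 19 + 25 = 44
Top: 131 + 5 + 120 + 8 = 264
Base: 131 + 5 + 120 + 44 + 8 = 308
CON3 = 264 / 308 = 0.8571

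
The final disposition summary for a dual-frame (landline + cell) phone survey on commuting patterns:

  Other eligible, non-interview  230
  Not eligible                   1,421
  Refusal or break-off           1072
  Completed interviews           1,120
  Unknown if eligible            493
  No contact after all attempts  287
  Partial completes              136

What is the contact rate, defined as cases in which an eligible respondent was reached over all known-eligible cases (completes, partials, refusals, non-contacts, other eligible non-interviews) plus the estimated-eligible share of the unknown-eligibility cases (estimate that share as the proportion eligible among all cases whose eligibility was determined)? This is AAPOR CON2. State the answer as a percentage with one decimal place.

Num → 1120 + 136 + 1072 + 230 = 2558
Determined eligible → 1120 + 136 + 1072 + 287 + 230 = 2845
e = 2845 / (2845 + 1421) = 2845 / 4266 = 0.6669
e × U → 0.6669 × 493 = 328.78
Denominator → 2845 + 328.78 = 3173.78
CON2 = 2558 / 3173.78 = 0.8060

80.6%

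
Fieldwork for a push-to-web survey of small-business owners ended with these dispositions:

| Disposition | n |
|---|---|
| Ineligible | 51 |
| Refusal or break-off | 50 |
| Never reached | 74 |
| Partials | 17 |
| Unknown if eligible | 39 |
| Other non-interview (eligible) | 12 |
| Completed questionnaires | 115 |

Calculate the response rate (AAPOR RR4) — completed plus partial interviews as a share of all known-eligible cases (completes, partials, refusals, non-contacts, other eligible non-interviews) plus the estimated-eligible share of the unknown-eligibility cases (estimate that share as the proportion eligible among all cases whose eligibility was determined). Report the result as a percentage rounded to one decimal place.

Num → 115 + 17 = 132
Determined eligible → 115 + 17 + 50 + 74 + 12 = 268
e = 268 / (268 + 51) = 268 / 319 = 0.8401
Eligible share of unknowns → 0.8401 × 39 = 32.76
Denom → 268 + 32.76 = 300.76
RR4 = 132 / 300.76 = 0.4389

43.9%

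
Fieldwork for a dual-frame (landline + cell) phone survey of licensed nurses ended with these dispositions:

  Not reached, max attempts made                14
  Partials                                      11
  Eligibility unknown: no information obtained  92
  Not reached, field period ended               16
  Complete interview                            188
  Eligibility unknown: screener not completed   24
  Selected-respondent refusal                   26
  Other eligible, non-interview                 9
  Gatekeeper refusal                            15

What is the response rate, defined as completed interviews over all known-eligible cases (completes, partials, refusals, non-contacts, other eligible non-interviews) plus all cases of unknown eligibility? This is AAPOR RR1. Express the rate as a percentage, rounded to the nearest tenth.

47.6%

Refused = 15 + 26 = 41
Non-contacts = 16 + 14 = 30
Unknown if eligible = 24 + 92 = 116
Numerator = 188
Base = 188 + 11 + 41 + 30 + 9 + 116 = 395
RR1 = 188 / 395 = 0.4759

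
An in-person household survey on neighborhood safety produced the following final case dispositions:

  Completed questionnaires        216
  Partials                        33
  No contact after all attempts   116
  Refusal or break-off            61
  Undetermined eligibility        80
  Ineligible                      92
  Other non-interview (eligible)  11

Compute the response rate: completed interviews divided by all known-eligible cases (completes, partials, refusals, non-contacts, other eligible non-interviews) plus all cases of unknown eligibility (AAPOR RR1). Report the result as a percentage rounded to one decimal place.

41.8%

Numerator = 216
Denom = 216 + 33 + 61 + 116 + 11 + 80 = 517
RR1 = 216 / 517 = 0.4178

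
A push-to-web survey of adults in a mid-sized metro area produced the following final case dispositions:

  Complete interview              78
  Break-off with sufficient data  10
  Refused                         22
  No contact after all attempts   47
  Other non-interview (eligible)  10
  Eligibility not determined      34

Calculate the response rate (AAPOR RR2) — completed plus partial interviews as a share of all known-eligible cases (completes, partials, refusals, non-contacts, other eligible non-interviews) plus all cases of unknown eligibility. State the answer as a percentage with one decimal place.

43.8%

Numerator → 78 + 10 = 88
Base → 78 + 10 + 22 + 47 + 10 + 34 = 201
RR2 = 88 / 201 = 0.4378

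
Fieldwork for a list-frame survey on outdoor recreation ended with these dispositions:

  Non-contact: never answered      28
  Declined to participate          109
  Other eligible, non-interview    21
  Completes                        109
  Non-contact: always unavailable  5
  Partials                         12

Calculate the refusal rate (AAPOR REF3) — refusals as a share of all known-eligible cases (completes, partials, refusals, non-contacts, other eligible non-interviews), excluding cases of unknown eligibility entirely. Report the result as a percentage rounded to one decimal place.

Non-contacts = 28 + 5 = 33
Num → 109
Denom → 109 + 12 + 109 + 33 + 21 = 284
REF3 = 109 / 284 = 0.3838

38.4%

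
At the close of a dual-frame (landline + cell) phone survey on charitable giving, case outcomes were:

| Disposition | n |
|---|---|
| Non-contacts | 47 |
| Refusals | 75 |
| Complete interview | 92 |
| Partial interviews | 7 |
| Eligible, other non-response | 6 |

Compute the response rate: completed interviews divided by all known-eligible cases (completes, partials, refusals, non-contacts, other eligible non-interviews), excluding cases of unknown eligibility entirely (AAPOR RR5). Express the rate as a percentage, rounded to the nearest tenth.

Num = 92
Denominator = 92 + 7 + 75 + 47 + 6 = 227
RR5 = 92 / 227 = 0.4053

40.5%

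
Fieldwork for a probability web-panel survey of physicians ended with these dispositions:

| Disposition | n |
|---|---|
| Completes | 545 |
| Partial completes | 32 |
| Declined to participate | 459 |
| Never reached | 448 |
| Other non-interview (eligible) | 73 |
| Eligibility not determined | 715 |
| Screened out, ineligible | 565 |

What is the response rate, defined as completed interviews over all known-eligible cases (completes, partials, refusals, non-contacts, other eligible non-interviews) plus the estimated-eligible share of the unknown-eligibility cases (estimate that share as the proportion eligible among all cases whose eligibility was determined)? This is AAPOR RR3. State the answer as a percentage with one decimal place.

Num: 545
Known eligible: 545 + 32 + 459 + 448 + 73 = 1557
e = 1557 / (1557 + 565) = 1557 / 2122 = 0.7337
Eligible share of unknowns: 0.7337 × 715 = 524.60
Base: 1557 + 524.60 = 2081.60
RR3 = 545 / 2081.60 = 0.2618

26.2%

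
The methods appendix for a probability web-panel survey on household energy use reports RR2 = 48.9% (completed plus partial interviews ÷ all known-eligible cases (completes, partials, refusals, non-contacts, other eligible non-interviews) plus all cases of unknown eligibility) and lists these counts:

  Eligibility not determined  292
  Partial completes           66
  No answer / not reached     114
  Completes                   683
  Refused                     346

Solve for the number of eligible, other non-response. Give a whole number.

Num: 683 + 66 = 749
RR2 = 749 / D = 0.489
D = 749 / 0.489 = 1531.7
Other denominator terms total 1501
eligible, other non-response = 1531.7 − 1501 ≈ 31

31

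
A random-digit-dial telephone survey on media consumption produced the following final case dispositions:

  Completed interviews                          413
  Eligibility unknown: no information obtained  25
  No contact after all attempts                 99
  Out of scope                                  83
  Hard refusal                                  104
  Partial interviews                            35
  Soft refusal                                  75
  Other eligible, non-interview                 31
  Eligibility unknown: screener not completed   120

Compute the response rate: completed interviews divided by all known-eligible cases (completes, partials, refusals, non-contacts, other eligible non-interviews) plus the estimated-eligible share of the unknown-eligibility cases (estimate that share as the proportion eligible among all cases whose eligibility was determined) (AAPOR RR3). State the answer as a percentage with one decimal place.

46.5%

Refusal or break-off = 104 + 75 = 179
Unknown eligibility = 120 + 25 = 145
Top = 413
Determined eligible = 413 + 35 + 179 + 99 + 31 = 757
e = 757 / (757 + 83) = 757 / 840 = 0.9012
Estimated eligible among unknowns = 0.9012 × 145 = 130.67
Base = 757 + 130.67 = 887.67
RR3 = 413 / 887.67 = 0.4653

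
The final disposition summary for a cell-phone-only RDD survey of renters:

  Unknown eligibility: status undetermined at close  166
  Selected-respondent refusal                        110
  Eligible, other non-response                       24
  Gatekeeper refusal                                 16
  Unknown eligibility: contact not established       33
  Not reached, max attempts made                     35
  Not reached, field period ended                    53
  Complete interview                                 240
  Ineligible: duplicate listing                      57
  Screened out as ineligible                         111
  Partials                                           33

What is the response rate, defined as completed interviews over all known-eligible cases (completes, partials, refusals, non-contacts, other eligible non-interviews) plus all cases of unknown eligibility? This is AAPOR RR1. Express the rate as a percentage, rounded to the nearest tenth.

33.8%

Refusal or break-off = 16 + 110 = 126
No answer / not reached = 53 + 35 = 88
Undetermined eligibility = 33 + 166 = 199
Screened out, ineligible = 111 + 57 = 168
Num = 240
Base = 240 + 33 + 126 + 88 + 24 + 199 = 710
RR1 = 240 / 710 = 0.3380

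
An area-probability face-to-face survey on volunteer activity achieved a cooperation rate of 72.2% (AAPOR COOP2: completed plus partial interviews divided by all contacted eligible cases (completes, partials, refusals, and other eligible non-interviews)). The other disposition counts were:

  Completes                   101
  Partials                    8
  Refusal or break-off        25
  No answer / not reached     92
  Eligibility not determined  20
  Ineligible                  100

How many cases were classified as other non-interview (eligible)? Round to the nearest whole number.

Numerator = 101 + 8 = 109
COOP2 = 109 / D = 0.722
D = 109 / 0.722 = 151.0
Other denominator terms total 134
other non-interview (eligible) = 151.0 − 134 ≈ 17

17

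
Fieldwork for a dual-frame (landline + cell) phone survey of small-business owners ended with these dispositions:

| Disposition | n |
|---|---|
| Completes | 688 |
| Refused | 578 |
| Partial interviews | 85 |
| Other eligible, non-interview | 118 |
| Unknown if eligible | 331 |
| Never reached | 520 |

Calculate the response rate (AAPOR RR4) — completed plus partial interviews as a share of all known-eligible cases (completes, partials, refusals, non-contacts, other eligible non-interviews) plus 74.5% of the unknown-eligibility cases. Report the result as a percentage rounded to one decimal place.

34.6%

Num = 688 + 85 = 773
Determined eligible = 688 + 85 + 578 + 520 + 118 = 1989
Eligible share of unknowns = 0.7450 × 331 = 246.59
Denominator = 1989 + 246.59 = 2235.59
RR4 = 773 / 2235.59 = 0.3458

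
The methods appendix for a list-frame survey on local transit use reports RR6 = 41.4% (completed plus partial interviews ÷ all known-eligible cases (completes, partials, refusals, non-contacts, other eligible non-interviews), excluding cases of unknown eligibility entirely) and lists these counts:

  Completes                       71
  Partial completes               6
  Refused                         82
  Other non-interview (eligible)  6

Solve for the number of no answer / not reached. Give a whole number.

21

Numerator: 71 + 6 = 77
RR6 = 77 / D = 0.414
D = 77 / 0.414 = 186.0
Other denominator terms total 165
no answer / not reached = 186.0 − 165 ≈ 21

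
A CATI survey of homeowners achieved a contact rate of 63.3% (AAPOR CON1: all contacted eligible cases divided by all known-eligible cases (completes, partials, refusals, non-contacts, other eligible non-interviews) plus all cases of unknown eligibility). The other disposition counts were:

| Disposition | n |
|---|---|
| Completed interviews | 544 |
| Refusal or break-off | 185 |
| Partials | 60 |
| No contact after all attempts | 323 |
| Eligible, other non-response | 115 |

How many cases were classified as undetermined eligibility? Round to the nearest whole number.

201

Num → 544 + 60 + 185 + 115 = 904
CON1 = 904 / D = 0.633
D = 904 / 0.633 = 1428.1
Rest of base = 1227
undetermined eligibility = 1428.1 − 1227 ≈ 201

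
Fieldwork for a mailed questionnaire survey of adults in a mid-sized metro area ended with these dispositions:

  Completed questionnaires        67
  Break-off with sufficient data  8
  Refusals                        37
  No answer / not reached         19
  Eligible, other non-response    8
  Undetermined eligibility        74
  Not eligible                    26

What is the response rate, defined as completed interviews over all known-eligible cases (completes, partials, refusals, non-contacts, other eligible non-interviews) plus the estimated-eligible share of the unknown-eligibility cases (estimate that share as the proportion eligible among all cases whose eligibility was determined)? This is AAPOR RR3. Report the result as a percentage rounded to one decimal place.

33.3%

Numerator: 67
Known eligible: 67 + 8 + 37 + 19 + 8 = 139
e = 139 / (139 + 26) = 139 / 165 = 0.8424
e × U: 0.8424 × 74 = 62.34
Base: 139 + 62.34 = 201.34
RR3 = 67 / 201.34 = 0.3328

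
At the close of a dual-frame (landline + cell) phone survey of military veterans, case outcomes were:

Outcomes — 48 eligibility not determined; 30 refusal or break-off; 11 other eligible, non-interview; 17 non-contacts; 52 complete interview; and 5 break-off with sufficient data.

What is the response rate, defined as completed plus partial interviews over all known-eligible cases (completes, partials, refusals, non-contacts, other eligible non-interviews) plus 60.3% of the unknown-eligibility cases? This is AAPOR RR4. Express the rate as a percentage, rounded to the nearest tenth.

39.6%

Num = 52 + 5 = 57
Determined eligible = 52 + 5 + 30 + 17 + 11 = 115
Eligible share of unknowns = 0.6030 × 48 = 28.94
Denominator = 115 + 28.94 = 143.94
RR4 = 57 / 143.94 = 0.3960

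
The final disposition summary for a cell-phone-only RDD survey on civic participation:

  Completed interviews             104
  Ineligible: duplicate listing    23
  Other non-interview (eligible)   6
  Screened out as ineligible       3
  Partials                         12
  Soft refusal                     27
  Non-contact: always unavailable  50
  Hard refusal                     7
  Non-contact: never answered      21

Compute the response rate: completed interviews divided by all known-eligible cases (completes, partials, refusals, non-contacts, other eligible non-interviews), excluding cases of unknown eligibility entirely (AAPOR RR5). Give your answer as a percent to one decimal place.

Refusals = 7 + 27 = 34
No contact after all attempts = 21 + 50 = 71
Not eligible = 3 + 23 = 26
Numerator: 104
Denom: 104 + 12 + 34 + 71 + 6 = 227
RR5 = 104 / 227 = 0.4581

45.8%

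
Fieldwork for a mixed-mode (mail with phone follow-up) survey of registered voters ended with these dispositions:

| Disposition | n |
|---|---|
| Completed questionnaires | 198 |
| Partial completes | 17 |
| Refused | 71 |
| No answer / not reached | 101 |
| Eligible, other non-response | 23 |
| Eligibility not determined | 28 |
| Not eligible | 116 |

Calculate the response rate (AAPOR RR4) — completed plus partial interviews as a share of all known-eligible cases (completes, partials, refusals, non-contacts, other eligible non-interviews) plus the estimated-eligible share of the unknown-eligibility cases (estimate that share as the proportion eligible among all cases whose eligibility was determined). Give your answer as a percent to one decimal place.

49.8%

Numerator = 198 + 17 = 215
Known eligible = 198 + 17 + 71 + 101 + 23 = 410
e = 410 / (410 + 116) = 410 / 526 = 0.7795
Estimated eligible among unknowns = 0.7795 × 28 = 21.83
Base = 410 + 21.83 = 431.83
RR4 = 215 / 431.83 = 0.4979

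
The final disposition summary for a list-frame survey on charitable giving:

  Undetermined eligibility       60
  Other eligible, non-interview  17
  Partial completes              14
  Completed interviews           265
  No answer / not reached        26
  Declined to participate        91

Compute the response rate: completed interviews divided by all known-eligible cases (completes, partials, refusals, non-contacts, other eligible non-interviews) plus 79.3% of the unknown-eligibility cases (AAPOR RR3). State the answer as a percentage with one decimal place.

57.5%

Top: 265
Eligible (known): 265 + 14 + 91 + 26 + 17 = 413
Eligible share of unknowns: 0.7930 × 60 = 47.58
Base: 413 + 47.58 = 460.58
RR3 = 265 / 460.58 = 0.5754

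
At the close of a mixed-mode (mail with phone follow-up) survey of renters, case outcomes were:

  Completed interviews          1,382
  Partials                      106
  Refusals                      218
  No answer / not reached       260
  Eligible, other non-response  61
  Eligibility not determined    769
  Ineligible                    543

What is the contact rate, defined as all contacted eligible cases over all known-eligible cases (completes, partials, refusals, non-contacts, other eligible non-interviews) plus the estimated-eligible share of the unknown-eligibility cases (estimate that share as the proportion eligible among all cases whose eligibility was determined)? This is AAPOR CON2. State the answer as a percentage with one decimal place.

Numerator = 1382 + 106 + 218 + 61 = 1767
Eligible (known) = 1382 + 106 + 218 + 260 + 61 = 2027
e = 2027 / (2027 + 543) = 2027 / 2570 = 0.7887
e × U = 0.7887 × 769 = 606.51
Base = 2027 + 606.51 = 2633.51
CON2 = 1767 / 2633.51 = 0.6710

67.1%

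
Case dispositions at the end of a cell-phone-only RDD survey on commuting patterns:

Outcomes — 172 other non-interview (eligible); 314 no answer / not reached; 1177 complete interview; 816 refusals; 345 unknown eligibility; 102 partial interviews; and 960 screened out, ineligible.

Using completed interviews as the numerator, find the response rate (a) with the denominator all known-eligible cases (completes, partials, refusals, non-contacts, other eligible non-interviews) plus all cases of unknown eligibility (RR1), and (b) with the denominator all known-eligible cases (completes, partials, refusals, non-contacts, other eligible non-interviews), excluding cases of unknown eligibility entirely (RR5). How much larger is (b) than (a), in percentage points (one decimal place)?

Numerator = 1177
Denominator = 1177 + 102 + 816 + 314 + 172 + 345 = 2926
RR1 = 1177 / 2926 = 0.4023
Denominator = 1177 + 102 + 816 + 314 + 172 = 2581
RR5 = 1177 / 2581 = 0.4560
Difference = 45.60 − 40.23 = 5.37 percentage points

5.4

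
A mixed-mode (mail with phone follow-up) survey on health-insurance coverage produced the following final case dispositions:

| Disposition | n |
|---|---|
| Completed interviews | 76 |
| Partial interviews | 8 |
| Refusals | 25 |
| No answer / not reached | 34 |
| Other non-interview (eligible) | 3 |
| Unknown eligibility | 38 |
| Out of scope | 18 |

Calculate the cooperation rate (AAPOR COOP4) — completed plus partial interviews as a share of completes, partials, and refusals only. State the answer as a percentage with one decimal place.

77.1%

Num: 76 + 8 = 84
Denom: 76 + 8 + 25 = 109
COOP4 = 84 / 109 = 0.7706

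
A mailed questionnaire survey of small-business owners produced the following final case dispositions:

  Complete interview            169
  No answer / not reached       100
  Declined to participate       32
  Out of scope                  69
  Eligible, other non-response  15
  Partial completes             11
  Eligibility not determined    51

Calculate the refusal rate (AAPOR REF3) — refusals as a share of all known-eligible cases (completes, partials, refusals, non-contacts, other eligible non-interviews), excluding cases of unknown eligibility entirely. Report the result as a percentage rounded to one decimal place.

Numerator = 32
Base = 169 + 11 + 32 + 100 + 15 = 327
REF3 = 32 / 327 = 0.0979

9.8%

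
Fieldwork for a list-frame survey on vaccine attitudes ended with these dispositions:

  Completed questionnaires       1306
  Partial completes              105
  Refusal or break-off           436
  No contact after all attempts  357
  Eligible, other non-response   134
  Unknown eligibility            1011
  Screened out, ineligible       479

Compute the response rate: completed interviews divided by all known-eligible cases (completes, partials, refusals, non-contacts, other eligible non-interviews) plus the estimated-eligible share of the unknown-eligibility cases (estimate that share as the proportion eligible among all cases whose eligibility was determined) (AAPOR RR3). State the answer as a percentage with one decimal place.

41.1%

Num: 1306
Known eligible: 1306 + 105 + 436 + 357 + 134 = 2338
e = 2338 / (2338 + 479) = 2338 / 2817 = 0.8300
Estimated eligible among unknowns: 0.8300 × 1011 = 839.13
Denominator: 2338 + 839.13 = 3177.13
RR3 = 1306 / 3177.13 = 0.4111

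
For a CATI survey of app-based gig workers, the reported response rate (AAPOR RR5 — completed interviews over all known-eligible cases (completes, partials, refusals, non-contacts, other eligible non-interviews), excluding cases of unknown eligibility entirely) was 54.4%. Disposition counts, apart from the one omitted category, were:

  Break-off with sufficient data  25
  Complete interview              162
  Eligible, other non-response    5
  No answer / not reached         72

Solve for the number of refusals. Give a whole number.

34

RR5 = 162 / D = 0.544
D = 162 / 0.544 = 297.8
Rest of base = 264
refusals = 297.8 − 264 ≈ 34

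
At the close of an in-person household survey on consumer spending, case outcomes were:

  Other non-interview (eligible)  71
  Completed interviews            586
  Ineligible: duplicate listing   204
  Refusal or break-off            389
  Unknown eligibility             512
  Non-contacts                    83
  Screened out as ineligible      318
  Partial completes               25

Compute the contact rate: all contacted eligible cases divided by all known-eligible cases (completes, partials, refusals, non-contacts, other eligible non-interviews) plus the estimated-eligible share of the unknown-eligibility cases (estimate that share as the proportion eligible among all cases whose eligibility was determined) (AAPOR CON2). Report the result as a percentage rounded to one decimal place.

Screened out, ineligible = 318 + 204 = 522
Top = 586 + 25 + 389 + 71 = 1071
Eligible (known) = 586 + 25 + 389 + 83 + 71 = 1154
e = 1154 / (1154 + 522) = 1154 / 1676 = 0.6885
e × U = 0.6885 × 512 = 352.51
Base = 1154 + 352.51 = 1506.51
CON2 = 1071 / 1506.51 = 0.7109

71.1%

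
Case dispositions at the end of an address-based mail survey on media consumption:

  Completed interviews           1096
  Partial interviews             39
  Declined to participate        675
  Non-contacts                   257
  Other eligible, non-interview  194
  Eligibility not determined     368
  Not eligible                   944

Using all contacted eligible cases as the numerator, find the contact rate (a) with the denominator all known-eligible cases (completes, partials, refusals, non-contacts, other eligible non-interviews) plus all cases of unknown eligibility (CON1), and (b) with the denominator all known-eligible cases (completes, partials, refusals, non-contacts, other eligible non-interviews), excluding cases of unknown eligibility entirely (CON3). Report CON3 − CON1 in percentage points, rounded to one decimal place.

12.4

Numerator: 1096 + 39 + 675 + 194 = 2004
Base: 1096 + 39 + 675 + 257 + 194 + 368 = 2629
CON1 = 2004 / 2629 = 0.7623
Base: 1096 + 39 + 675 + 257 + 194 = 2261
CON3 = 2004 / 2261 = 0.8863
Difference = 88.63 − 76.23 = 12.40 percentage points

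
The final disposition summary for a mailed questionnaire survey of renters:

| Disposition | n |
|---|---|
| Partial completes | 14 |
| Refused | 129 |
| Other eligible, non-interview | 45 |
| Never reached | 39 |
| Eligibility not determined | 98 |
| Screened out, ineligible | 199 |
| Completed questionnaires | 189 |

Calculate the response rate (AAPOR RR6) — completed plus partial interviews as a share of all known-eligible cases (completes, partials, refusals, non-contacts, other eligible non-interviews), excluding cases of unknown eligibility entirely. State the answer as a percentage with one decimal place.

Num = 189 + 14 = 203
Denom = 189 + 14 + 129 + 39 + 45 = 416
RR6 = 203 / 416 = 0.4880

48.8%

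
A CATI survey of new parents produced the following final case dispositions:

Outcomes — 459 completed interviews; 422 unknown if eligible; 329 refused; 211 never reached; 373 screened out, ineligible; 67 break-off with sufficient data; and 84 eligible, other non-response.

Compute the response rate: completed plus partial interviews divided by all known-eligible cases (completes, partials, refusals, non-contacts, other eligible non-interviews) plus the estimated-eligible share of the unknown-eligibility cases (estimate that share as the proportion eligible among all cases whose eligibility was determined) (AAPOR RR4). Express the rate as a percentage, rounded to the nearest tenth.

Numerator = 459 + 67 = 526
Eligible (known) = 459 + 67 + 329 + 211 + 84 = 1150
e = 1150 / (1150 + 373) = 1150 / 1523 = 0.7551
Estimated eligible among unknowns = 0.7551 × 422 = 318.65
Denominator = 1150 + 318.65 = 1468.65
RR4 = 526 / 1468.65 = 0.3582

35.8%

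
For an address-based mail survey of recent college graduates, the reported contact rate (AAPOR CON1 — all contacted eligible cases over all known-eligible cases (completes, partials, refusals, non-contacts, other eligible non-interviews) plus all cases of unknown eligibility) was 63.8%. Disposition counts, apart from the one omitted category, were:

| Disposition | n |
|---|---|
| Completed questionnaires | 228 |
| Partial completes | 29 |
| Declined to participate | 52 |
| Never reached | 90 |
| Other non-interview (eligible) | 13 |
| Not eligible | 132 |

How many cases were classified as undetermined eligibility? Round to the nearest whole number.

Top = 228 + 29 + 52 + 13 = 322
CON1 = 322 / D = 0.638
D = 322 / 0.638 = 504.7
Rest of base = 412
undetermined eligibility = 504.7 − 412 ≈ 93

93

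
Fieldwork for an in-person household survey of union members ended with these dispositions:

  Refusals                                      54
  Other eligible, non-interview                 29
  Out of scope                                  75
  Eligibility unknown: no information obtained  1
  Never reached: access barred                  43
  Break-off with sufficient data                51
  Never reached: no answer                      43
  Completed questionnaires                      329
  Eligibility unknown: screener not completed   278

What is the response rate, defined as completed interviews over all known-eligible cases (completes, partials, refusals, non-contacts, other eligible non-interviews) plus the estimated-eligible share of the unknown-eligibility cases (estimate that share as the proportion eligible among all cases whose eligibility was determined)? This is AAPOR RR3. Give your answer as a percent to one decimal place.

Never reached = 43 + 43 = 86
Unknown if eligible = 278 + 1 = 279
Top → 329
Known eligible → 329 + 51 + 54 + 86 + 29 = 549
e = 549 / (549 + 75) = 549 / 624 = 0.8798
Eligible share of unknowns → 0.8798 × 279 = 245.46
Base → 549 + 245.46 = 794.46
RR3 = 329 / 794.46 = 0.4141

41.4%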